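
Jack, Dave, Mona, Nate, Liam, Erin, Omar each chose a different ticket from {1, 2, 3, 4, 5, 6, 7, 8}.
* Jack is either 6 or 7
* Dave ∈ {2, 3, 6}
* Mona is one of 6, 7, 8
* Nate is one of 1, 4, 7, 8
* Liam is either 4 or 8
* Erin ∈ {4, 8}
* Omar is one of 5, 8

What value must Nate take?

1

Liam and Erin between them cover only {4, 8} — a naked pair. Remove those values from Mona, Nate, Omar.
Omar must be 5 (only option left).
Jack and Mona share exactly the 2 values {6, 7}; by pigeonhole those values go to them, so strike 6, 7 from Dave, Nate.
So Nate = 1.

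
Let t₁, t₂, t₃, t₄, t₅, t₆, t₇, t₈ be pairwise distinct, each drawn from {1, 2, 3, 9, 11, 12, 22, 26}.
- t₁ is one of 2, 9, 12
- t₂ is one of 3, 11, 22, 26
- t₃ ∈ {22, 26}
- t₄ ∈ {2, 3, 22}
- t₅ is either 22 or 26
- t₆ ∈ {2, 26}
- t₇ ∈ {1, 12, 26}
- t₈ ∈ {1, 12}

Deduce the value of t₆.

Among the 8 variables, 9 fits only t₁ (and all 8 values in {1, 2, 3, 9, 11, 12, 22, 26} must be used), so t₁ = 9.
The 7 still-open variables draw from only 7 values {1, 2, 3, 11, 12, 22, 26}, so each is used; only t₂ can be 11, hence t₂ = 11.
The 6 still-open variables together cover exactly {1, 2, 3, 12, 22, 26} — 6 values for 6 variables — and 3 appears only in t₄'s list, so t₄ = 3.
The 5 still-open variables together cover exactly {1, 2, 12, 22, 26} — 5 values for 5 variables — and 2 appears only in t₆'s list, so t₆ = 2.

2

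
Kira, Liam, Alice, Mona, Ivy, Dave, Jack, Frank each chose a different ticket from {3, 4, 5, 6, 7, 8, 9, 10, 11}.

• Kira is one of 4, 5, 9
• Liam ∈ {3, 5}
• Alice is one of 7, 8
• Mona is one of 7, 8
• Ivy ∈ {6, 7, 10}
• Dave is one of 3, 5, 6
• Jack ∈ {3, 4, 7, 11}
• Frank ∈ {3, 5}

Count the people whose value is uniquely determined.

2

Liam and Frank between them cover only {3, 5} — a naked pair. Remove those values from Kira, Dave, Jack.
Dave has just one choice, so Dave = 6. Remove 6 from Ivy.
The 2 variables Alice and Mona are confined to {7, 8}, which locks those values in; drop them from Ivy, Jack.
Ivy has just one choice, so Ivy = 10.
Determined: Ivy=10, Dave=6. The other people each still have more than one consistent value. That makes 2.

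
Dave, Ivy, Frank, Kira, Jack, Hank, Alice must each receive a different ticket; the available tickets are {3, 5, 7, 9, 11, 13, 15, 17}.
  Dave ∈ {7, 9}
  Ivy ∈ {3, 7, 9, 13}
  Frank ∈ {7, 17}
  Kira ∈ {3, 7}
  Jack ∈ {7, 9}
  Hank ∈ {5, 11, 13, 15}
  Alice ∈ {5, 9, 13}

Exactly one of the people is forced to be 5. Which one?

Alice

Dave and Jack share exactly the 2 values {7, 9}; by pigeonhole those values go to them, so strike 7, 9 from Ivy, Frank, Kira, Alice.
Frank must be 17 (only option left).
That leaves Kira = 3. Remove 3 from Ivy.
Ivy has just one choice, so Ivy = 13. So Hank, Alice can't be 13.
So 5 goes to Alice.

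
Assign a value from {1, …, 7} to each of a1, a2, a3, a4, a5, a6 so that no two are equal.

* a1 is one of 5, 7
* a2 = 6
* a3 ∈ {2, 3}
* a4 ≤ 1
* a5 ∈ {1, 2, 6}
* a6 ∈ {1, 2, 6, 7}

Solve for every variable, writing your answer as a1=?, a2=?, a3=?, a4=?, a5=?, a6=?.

a1=5, a2=6, a3=3, a4=1, a5=2, a6=7

a2 has just one choice, so a2 = 6. So a5, a6 can't be 6.
a4 has just one choice, so a4 = 1. Remove 1 from a5, a6.
a5 has just one choice, so a5 = 2. Eliminate 2 elsewhere: a3, a6.
That leaves a6 = 7. Remove 7 from a1.
a1 has just one choice, so a1 = 5.
That leaves a3 = 3.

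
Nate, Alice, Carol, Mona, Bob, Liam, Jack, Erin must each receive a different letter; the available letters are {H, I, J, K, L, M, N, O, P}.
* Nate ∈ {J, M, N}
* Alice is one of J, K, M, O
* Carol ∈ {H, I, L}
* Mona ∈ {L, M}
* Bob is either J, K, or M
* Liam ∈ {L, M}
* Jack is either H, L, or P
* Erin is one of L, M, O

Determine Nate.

N

Mona and Liam between them cover only {L, M} — a naked pair. Remove those values from Nate, Alice, Carol, Bob, Jack, Erin.
Erin must be O (only option left). So Alice can't be O.
Alice and Bob between them cover only {J, K} — a naked pair. Remove those values from Nate.
So Nate = N.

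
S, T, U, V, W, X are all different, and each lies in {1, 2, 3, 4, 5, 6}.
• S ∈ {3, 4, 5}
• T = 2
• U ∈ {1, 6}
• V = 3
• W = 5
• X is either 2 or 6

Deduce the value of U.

1

T must be 2 (only option left). Strike 2 from X.
V must be 3 (only option left). Eliminate 3 elsewhere: S.
W must be 5 (only option left). So S can't be 5.
X must be 6 (only option left). Eliminate 6 elsewhere: U.
So U = 1.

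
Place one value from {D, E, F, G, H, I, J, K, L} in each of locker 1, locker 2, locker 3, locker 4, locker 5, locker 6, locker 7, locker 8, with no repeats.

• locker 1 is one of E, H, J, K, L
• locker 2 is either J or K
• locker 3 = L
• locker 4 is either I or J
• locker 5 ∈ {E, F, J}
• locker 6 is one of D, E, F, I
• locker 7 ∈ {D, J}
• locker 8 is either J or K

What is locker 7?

D

locker 3 has just one choice, so locker 3 = L. Eliminate L elsewhere: locker 1.
Among the 7 still-open variables, H fits only locker 1 (and all 7 values in {D, E, F, H, I, J, K} must be used), so locker 1 = H.
The 2 variables locker 2 and locker 8 are confined to {J, K}, which locks those values in; drop them from locker 4, locker 5, locker 7.
So locker 7 = D.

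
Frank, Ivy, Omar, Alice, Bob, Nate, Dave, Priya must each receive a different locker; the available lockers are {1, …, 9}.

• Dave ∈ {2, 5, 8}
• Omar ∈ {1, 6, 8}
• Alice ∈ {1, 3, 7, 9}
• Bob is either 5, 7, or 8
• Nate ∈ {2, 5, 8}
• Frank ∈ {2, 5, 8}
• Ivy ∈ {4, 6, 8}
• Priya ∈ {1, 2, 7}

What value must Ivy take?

4

The 3 variables Frank, Nate, Dave are confined to {2, 5, 8}, which locks those values in; drop them from Ivy, Omar, Bob, Priya.
Bob has just one choice, so Bob = 7. So Alice, Priya can't be 7.
That leaves Priya = 1. So Omar, Alice can't be 1.
Omar must be 6 (only option left). Eliminate 6 elsewhere: Ivy.
So Ivy = 4.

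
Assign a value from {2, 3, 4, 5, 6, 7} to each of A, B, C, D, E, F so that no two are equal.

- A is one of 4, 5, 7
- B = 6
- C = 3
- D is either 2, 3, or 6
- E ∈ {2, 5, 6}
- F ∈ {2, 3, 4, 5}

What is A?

7

B must be 6 (only option left). Strike 6 from D, E.
C must be 3 (only option left). Eliminate 3 elsewhere: D, F.
D has just one choice, so D = 2. Strike 2 from E, F.
E has just one choice, so E = 5. Remove 5 from A, F.
F must be 4 (only option left). So A can't be 4.
So A = 7.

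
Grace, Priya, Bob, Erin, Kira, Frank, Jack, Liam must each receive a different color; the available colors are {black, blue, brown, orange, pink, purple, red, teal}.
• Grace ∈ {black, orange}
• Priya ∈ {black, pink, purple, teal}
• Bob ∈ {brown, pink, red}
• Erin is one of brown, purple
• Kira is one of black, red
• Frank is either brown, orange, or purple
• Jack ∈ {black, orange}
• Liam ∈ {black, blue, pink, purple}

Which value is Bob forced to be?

The 8 variables draw from only 8 values {black, blue, brown, orange, pink, purple, red, teal}, so each is used; only Liam can be blue, hence Liam = blue.
The 7 still-open variables together cover exactly {black, brown, orange, pink, purple, red, teal} — 7 values for 7 variables — and teal appears only in Priya's list, so Priya = teal.
Among the 6 still-open variables, pink fits only Bob (and all 6 values in {black, brown, orange, pink, purple, red} must be used), so Bob = pink.

pink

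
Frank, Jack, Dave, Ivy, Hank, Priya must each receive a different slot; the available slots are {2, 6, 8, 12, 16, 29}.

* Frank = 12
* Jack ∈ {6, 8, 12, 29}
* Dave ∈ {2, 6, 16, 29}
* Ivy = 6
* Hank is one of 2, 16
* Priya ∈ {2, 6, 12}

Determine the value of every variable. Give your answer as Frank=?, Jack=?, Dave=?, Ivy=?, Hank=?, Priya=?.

Frank's domain is down to {12}, so Frank = 12. Remove 12 from Jack, Priya.
Ivy's domain is down to {6}, so Ivy = 6. Remove 6 from Jack, Dave, Priya.
That leaves Priya = 2. Eliminate 2 elsewhere: Dave, Hank.
Hank's domain is down to {16}, so Hank = 16. Remove 16 from Dave.
Dave must be 29 (only option left). Strike 29 from Jack.
Jack has just one choice, so Jack = 8.

Frank=12, Jack=8, Dave=29, Ivy=6, Hank=16, Priya=2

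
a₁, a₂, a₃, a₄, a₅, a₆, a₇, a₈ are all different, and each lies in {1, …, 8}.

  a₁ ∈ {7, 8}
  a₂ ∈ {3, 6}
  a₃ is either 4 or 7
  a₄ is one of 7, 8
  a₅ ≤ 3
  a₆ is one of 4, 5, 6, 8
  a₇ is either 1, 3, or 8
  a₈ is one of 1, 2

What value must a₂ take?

Among the 8 variables, 5 fits only a₆ (and all 8 values in {1, 2, 3, 4, 5, 6, 7, 8} must be used), so a₆ = 5.
The 7 still-open variables draw from only 7 values {1, 2, 3, 4, 6, 7, 8}, so each is used; only a₃ can be 4, hence a₃ = 4.
Among the 6 still-open variables, 6 fits only a₂ (and all 6 values in {1, 2, 3, 6, 7, 8} must be used), so a₂ = 6.

6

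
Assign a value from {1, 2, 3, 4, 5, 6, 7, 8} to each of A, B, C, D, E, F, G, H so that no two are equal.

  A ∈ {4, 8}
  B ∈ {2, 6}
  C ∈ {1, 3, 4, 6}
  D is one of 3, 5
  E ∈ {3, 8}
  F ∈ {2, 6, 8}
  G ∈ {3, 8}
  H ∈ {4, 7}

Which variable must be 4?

The 8 variables together cover exactly {1, 2, 3, 4, 5, 6, 7, 8} — 8 values for 8 variables — and 1 appears only in C's list, so C = 1.
The 7 still-open variables together cover exactly {2, 3, 4, 5, 6, 7, 8} — 7 values for 7 variables — and 5 appears only in D's list, so D = 5.
Among the 6 still-open variables, 7 fits only H (and all 6 values in {2, 3, 4, 6, 7, 8} must be used), so H = 7.
The 5 still-open variables together cover exactly {2, 3, 4, 6, 8} — 5 values for 5 variables — and 4 appears only in A's list, so A = 4.

A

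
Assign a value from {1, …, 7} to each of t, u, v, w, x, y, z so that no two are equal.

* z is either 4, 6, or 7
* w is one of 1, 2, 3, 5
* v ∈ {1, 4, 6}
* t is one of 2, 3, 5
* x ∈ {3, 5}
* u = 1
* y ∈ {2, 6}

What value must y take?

u has just one choice, so u = 1. So v, w can't be 1.
The 6 still-open variables together cover exactly {2, 3, 4, 5, 6, 7} — 6 values for 6 variables — and 7 appears only in z's list, so z = 7.
Among the 5 still-open variables, 4 fits only v (and all 5 values in {2, 3, 4, 5, 6} must be used), so v = 4.
Among the 4 still-open variables, 6 fits only y (and all 4 values in {2, 3, 5, 6} must be used), so y = 6.

6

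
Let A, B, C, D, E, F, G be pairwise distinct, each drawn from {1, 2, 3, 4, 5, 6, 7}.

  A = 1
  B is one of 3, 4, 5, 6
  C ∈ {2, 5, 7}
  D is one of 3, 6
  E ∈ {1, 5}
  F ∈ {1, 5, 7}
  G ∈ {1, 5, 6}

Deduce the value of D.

A's domain is down to {1}, so A = 1. So E, F, G can't be 1.
E's domain is down to {5}, so E = 5. Remove 5 from B, C, F, G.
That leaves F = 7. So C can't be 7.
That leaves G = 6. So B, D can't be 6.
So D = 3.

3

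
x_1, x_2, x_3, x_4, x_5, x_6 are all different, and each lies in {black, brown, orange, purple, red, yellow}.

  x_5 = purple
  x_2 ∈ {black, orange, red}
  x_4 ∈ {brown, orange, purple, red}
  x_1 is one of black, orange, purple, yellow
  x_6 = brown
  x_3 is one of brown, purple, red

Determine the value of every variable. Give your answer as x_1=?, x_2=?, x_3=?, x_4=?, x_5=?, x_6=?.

x_1=yellow, x_2=black, x_3=red, x_4=orange, x_5=purple, x_6=brown

x_5 has just one choice, so x_5 = purple. Remove purple from x_1, x_3, x_4.
x_6 must be brown (only option left). So x_3, x_4 can't be brown.
That leaves x_3 = red. So x_2, x_4 can't be red.
x_4 has just one choice, so x_4 = orange. Eliminate orange elsewhere: x_1, x_2.
That leaves x_2 = black. Remove black from x_1.
x_1's domain is down to {yellow}, so x_1 = yellow.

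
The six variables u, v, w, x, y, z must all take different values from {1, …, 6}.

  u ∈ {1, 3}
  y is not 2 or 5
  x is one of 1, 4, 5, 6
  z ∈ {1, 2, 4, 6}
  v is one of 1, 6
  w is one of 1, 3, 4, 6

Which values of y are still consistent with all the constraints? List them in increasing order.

1, 3, 4, 6

Among the 6 variables, 2 fits only z (and all 6 values in {1, 2, 3, 4, 5, 6} must be used), so z = 2.
The 5 still-open variables together cover exactly {1, 3, 4, 5, 6} — 5 values for 5 variables — and 5 appears only in x's list, so x = 5.
No further eliminations apply; y can still be any of 1, 3, 4, 6.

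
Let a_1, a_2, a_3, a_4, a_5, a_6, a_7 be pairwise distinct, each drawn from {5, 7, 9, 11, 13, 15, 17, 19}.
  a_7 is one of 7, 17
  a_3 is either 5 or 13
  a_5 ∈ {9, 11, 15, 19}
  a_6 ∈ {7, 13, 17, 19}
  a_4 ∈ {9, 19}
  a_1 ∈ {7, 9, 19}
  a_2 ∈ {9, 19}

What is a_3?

5

a_2 and a_4 between them cover only {9, 19} — a naked pair. Remove those values from a_1, a_5, a_6.
a_1's domain is down to {7}, so a_1 = 7. So a_6, a_7 can't be 7.
That leaves a_7 = 17. So a_6 can't be 17.
a_6 must be 13 (only option left). So a_3 can't be 13.
So a_3 = 5.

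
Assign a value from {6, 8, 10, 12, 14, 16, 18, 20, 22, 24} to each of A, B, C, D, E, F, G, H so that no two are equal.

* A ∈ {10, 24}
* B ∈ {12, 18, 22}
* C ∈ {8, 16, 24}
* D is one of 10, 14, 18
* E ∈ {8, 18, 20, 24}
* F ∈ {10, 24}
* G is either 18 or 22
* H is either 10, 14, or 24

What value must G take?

A and F share exactly the 2 values {10, 24}; by pigeonhole those values go to them, so strike 10, 24 from C, D, E, H.
H must be 14 (only option left). Remove 14 from D.
D must be 18 (only option left). Strike 18 from B, E, G.
So G = 22.

22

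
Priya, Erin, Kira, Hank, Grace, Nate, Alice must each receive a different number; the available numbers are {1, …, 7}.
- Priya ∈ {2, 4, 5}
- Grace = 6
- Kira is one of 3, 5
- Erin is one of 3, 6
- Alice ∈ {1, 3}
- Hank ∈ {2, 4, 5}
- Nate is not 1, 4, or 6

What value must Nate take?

7

Grace has just one choice, so Grace = 6. Eliminate 6 elsewhere: Erin.
Erin has just one choice, so Erin = 3. So Kira, Nate, Alice can't be 3.
That leaves Kira = 5. Eliminate 5 elsewhere: Priya, Hank, Nate.
Alice's domain is down to {1}, so Alice = 1.
Among the 3 still-open variables, 7 fits only Nate (and all 3 values in {2, 4, 7} must be used), so Nate = 7.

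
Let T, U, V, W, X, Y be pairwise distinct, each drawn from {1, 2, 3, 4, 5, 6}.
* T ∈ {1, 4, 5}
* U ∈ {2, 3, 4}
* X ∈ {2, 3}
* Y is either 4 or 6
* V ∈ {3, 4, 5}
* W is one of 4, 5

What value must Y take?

The 6 variables draw from only 6 values {1, 2, 3, 4, 5, 6}, so each is used; only T can be 1, hence T = 1.
The 5 still-open variables draw from only 5 values {2, 3, 4, 5, 6}, so each is used; only Y can be 6, hence Y = 6.

6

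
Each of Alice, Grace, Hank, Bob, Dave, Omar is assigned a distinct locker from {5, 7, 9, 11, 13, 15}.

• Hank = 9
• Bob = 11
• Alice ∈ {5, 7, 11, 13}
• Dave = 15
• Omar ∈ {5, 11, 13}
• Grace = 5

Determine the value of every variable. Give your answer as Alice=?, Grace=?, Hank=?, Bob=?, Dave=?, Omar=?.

Grace has just one choice, so Grace = 5. Remove 5 from Alice, Omar.
Hank has just one choice, so Hank = 9.
Bob must be 11 (only option left). Eliminate 11 elsewhere: Alice, Omar.
Dave's domain is down to {15}, so Dave = 15.
That leaves Omar = 13. Eliminate 13 elsewhere: Alice.
Alice has just one choice, so Alice = 7.

Alice=7, Grace=5, Hank=9, Bob=11, Dave=15, Omar=13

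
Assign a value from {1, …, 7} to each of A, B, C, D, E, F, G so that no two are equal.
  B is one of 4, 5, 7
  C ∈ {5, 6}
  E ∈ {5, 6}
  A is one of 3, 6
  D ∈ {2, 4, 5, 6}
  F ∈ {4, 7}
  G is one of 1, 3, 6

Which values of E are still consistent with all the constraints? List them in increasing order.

The 7 variables draw from only 7 values {1, 2, 3, 4, 5, 6, 7}, so each is used; only G can be 1, hence G = 1.
Among the 6 still-open variables, 2 fits only D (and all 6 values in {2, 3, 4, 5, 6, 7} must be used), so D = 2.
The 5 still-open variables together cover exactly {3, 4, 5, 6, 7} — 5 values for 5 variables — and 3 appears only in A's list, so A = 3.
C and E between them cover only {5, 6} — a naked pair. Remove those values from B.
No further eliminations apply; E can still be any of 5, 6.

5, 6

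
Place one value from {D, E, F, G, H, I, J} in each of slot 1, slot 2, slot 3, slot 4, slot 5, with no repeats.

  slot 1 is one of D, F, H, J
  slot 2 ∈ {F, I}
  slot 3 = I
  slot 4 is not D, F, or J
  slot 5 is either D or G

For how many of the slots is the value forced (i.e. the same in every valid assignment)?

2

slot 3 has just one choice, so slot 3 = I. Strike I from slot 2, slot 4.
slot 2's domain is down to {F}, so slot 2 = F. Remove F from slot 1.
Determined: slot 2=F, slot 3=I. The other slots each still have more than one consistent value. That makes 2.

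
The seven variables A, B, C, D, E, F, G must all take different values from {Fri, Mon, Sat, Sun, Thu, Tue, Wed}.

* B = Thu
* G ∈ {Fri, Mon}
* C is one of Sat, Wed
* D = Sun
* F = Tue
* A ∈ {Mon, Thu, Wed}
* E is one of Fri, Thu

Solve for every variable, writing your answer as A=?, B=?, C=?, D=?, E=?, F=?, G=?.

B must be Thu (only option left). Remove Thu from A, E.
D's domain is down to {Sun}, so D = Sun.
E must be Fri (only option left). Eliminate Fri elsewhere: G.
That leaves F = Tue.
G has just one choice, so G = Mon. Strike Mon from A.
A has just one choice, so A = Wed. So C can't be Wed.
That leaves C = Sat.

A=Wed, B=Thu, C=Sat, D=Sun, E=Fri, F=Tue, G=Mon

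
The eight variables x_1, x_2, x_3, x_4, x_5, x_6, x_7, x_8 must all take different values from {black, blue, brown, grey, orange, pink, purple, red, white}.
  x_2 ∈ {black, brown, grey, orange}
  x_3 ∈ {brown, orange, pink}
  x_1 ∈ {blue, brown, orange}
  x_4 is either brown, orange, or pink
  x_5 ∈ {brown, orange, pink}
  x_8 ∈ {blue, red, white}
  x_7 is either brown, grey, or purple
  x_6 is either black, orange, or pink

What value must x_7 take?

x_3, x_4, x_5 share exactly the 3 values {brown, orange, pink}; by pigeonhole those values go to them, so strike brown, orange, pink from x_1, x_2, x_6, x_7.
x_1 must be blue (only option left). Strike blue from x_8.
x_6's domain is down to {black}, so x_6 = black. Remove black from x_2.
x_2 has just one choice, so x_2 = grey. Eliminate grey elsewhere: x_7.
So x_7 = purple.

purple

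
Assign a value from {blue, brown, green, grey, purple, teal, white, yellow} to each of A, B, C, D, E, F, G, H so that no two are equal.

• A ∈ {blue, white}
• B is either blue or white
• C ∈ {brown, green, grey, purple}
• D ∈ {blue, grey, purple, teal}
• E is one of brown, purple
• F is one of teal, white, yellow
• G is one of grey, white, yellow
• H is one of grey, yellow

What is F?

teal

The 8 variables together cover exactly {blue, brown, green, grey, purple, teal, white, yellow} — 8 values for 8 variables — and green appears only in C's list, so C = green.
The 7 still-open variables together cover exactly {blue, brown, grey, purple, teal, white, yellow} — 7 values for 7 variables — and brown appears only in E's list, so E = brown.
Among the 6 still-open variables, purple fits only D (and all 6 values in {blue, grey, purple, teal, white, yellow} must be used), so D = purple.
Among the 5 still-open variables, teal fits only F (and all 5 values in {blue, grey, teal, white, yellow} must be used), so F = teal.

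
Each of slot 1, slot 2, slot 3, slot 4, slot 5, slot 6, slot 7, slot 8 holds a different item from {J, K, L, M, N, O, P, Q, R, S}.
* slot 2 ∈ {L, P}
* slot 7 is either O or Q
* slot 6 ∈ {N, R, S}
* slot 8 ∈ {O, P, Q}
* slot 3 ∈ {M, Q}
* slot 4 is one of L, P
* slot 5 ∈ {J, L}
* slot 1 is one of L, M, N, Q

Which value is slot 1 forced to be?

N

The 2 variables slot 2 and slot 4 are confined to {L, P}, which locks those values in; drop them from slot 1, slot 5, slot 8.
slot 5's domain is down to {J}, so slot 5 = J.
The 2 variables slot 7 and slot 8 are confined to {O, Q}, which locks those values in; drop them from slot 1, slot 3.
slot 3 has just one choice, so slot 3 = M. Remove M from slot 1.
So slot 1 = N.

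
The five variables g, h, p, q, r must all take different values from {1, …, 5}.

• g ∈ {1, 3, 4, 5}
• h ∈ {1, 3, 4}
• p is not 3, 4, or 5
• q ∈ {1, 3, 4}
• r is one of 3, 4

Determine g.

The 5 variables draw from only 5 values {1, 2, 3, 4, 5}, so each is used; only p can be 2, hence p = 2.
Among the 4 still-open variables, 5 fits only g (and all 4 values in {1, 3, 4, 5} must be used), so g = 5.

5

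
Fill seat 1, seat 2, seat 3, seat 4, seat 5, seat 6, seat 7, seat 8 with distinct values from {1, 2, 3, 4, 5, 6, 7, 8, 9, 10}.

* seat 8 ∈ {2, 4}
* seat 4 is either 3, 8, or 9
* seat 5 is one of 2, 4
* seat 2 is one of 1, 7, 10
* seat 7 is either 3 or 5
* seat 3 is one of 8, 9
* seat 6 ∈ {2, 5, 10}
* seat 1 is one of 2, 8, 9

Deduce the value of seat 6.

10

The 2 variables seat 5 and seat 8 are confined to {2, 4}, which locks those values in; drop them from seat 1, seat 6.
seat 1 and seat 3 between them cover only {8, 9} — a naked pair. Remove those values from seat 4.
seat 4's domain is down to {3}, so seat 4 = 3. Eliminate 3 elsewhere: seat 7.
seat 7 has just one choice, so seat 7 = 5. Eliminate 5 elsewhere: seat 6.
So seat 6 = 10.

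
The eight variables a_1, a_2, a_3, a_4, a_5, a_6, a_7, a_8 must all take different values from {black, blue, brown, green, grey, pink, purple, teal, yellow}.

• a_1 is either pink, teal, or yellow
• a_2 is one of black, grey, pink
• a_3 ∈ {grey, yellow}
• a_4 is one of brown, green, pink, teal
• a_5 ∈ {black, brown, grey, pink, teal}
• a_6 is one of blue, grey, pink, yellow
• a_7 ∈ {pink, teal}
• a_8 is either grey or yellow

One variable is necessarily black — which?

The 8 variables together cover exactly {black, blue, brown, green, grey, pink, teal, yellow} — 8 values for 8 variables — and blue appears only in a_6's list, so a_6 = blue.
The 7 still-open variables draw from only 7 values {black, brown, green, grey, pink, teal, yellow}, so each is used; only a_4 can be green, hence a_4 = green.
The 6 still-open variables draw from only 6 values {black, brown, grey, pink, teal, yellow}, so each is used; only a_5 can be brown, hence a_5 = brown.
The 5 still-open variables draw from only 5 values {black, grey, pink, teal, yellow}, so each is used; only a_2 can be black, hence a_2 = black.

a_2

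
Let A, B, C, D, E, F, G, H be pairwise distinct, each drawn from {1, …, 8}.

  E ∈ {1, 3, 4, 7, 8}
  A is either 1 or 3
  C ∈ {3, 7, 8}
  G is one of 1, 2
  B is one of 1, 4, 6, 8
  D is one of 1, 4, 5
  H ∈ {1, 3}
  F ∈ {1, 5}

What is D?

Among the 8 variables, 2 fits only G (and all 8 values in {1, 2, 3, 4, 5, 6, 7, 8} must be used), so G = 2.
The 7 still-open variables draw from only 7 values {1, 3, 4, 5, 6, 7, 8}, so each is used; only B can be 6, hence B = 6.
A and H between them cover only {1, 3} — a naked pair. Remove those values from C, D, E, F.
F must be 5 (only option left). Strike 5 from D.
So D = 4.

4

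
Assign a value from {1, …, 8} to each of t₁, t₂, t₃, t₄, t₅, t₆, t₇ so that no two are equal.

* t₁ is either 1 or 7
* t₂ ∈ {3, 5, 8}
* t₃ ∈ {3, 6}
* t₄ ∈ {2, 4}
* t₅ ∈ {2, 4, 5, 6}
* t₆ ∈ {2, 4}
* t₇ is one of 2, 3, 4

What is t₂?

t₄ and t₆ between them cover only {2, 4} — a naked pair. Remove those values from t₅, t₇.
t₇'s domain is down to {3}, so t₇ = 3. So t₂, t₃ can't be 3.
t₃ must be 6 (only option left). Strike 6 from t₅.
That leaves t₅ = 5. Remove 5 from t₂.
So t₂ = 8.

8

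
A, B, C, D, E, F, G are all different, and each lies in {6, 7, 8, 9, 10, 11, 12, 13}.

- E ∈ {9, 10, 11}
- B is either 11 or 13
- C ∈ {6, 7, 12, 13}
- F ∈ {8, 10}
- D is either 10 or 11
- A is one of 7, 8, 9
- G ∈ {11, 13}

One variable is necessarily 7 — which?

The 2 variables B and G are confined to {11, 13}, which locks those values in; drop them from C, D, E.
D has just one choice, so D = 10. Strike 10 from E, F.
E has just one choice, so E = 9. Eliminate 9 elsewhere: A.
F must be 8 (only option left). Strike 8 from A.
So 7 goes to A.

A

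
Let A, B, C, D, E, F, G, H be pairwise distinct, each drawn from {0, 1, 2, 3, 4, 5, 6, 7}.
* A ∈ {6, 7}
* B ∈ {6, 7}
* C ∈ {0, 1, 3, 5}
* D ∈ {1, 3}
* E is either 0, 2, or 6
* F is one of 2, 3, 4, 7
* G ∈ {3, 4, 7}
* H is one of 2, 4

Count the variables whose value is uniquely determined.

Among the 8 variables, 5 fits only C (and all 8 values in {0, 1, 2, 3, 4, 5, 6, 7} must be used), so C = 5.
The 7 still-open variables together cover exactly {0, 1, 2, 3, 4, 6, 7} — 7 values for 7 variables — and 0 appears only in E's list, so E = 0.
Among the 6 still-open variables, 1 fits only D (and all 6 values in {1, 2, 3, 4, 6, 7} must be used), so D = 1.
A and B share exactly the 2 values {6, 7}; by pigeonhole those values go to them, so strike 6, 7 from F, G.
Determined: C=5, D=1, E=0. The other variables each still have more than one consistent value. That makes 3.

3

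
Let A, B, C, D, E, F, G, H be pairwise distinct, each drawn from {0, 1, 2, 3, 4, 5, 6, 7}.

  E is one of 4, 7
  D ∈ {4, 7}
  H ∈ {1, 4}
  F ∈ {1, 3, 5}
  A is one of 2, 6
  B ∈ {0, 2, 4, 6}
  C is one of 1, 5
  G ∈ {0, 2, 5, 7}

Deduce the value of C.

The 8 variables together cover exactly {0, 1, 2, 3, 4, 5, 6, 7} — 8 values for 8 variables — and 3 appears only in F's list, so F = 3.
D and E share exactly the 2 values {4, 7}; by pigeonhole those values go to them, so strike 4, 7 from B, G, H.
That leaves H = 1. So C can't be 1.
So C = 5.

5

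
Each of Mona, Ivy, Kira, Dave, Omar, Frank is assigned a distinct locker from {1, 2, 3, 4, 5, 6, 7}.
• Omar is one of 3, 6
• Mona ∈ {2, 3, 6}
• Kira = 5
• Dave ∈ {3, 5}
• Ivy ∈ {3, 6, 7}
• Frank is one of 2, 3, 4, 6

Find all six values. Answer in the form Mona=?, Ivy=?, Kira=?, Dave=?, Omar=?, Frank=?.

Mona=2, Ivy=7, Kira=5, Dave=3, Omar=6, Frank=4

Kira must be 5 (only option left). So Dave can't be 5.
Dave has just one choice, so Dave = 3. So Mona, Ivy, Omar, Frank can't be 3.
Omar must be 6 (only option left). Eliminate 6 elsewhere: Mona, Ivy, Frank.
That leaves Mona = 2. Remove 2 from Frank.
Ivy must be 7 (only option left).
Frank has just one choice, so Frank = 4.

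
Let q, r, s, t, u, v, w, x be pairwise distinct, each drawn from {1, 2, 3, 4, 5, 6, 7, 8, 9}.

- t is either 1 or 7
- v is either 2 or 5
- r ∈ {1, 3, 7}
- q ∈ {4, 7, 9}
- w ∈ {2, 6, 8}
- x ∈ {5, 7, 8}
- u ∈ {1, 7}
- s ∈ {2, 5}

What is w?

6

s and v share exactly the 2 values {2, 5}; by pigeonhole those values go to them, so strike 2, 5 from w, x.
t and u between them cover only {1, 7} — a naked pair. Remove those values from q, r, x.
That leaves r = 3.
x's domain is down to {8}, so x = 8. So w can't be 8.
So w = 6.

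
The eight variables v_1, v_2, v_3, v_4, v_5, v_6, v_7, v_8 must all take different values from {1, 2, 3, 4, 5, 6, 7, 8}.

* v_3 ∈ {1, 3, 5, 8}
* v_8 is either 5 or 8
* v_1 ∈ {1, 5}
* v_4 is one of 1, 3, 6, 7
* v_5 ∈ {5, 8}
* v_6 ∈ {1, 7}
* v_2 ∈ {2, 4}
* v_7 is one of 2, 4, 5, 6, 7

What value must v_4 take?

6

v_5 and v_8 between them cover only {5, 8} — a naked pair. Remove those values from v_1, v_3, v_7.
v_1's domain is down to {1}, so v_1 = 1. So v_3, v_4, v_6 can't be 1.
v_3 must be 3 (only option left). Remove 3 from v_4.
v_6 must be 7 (only option left). So v_4, v_7 can't be 7.
So v_4 = 6.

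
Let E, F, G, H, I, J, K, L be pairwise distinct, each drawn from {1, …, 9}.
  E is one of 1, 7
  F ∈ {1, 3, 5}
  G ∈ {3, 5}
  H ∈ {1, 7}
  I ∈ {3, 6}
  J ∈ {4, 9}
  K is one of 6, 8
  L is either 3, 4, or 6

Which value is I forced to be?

The 8 variables draw from only 8 values {1, 3, 4, 5, 6, 7, 8, 9}, so each is used; only K can be 8, hence K = 8.
Among the 7 still-open variables, 9 fits only J (and all 7 values in {1, 3, 4, 5, 6, 7, 9} must be used), so J = 9.
The 6 still-open variables together cover exactly {1, 3, 4, 5, 6, 7} — 6 values for 6 variables — and 4 appears only in L's list, so L = 4.
The 5 still-open variables together cover exactly {1, 3, 5, 6, 7} — 5 values for 5 variables — and 6 appears only in I's list, so I = 6.

6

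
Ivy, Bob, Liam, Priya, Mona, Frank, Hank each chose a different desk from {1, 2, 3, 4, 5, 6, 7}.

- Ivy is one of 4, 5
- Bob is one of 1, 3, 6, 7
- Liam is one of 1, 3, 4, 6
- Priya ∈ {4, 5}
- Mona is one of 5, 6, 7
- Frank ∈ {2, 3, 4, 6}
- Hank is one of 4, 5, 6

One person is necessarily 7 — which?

The 7 variables together cover exactly {1, 2, 3, 4, 5, 6, 7} — 7 values for 7 variables — and 2 appears only in Frank's list, so Frank = 2.
Ivy and Priya share exactly the 2 values {4, 5}; by pigeonhole those values go to them, so strike 4, 5 from Liam, Mona, Hank.
Hank has just one choice, so Hank = 6. Strike 6 from Bob, Liam, Mona.
So 7 goes to Mona.

Mona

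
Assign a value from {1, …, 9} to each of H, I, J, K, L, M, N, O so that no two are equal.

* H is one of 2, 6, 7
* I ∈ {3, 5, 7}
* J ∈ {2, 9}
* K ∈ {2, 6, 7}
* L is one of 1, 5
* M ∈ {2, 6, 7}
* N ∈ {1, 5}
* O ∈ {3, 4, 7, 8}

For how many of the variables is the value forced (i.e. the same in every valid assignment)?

The 2 variables L and N are confined to {1, 5}, which locks those values in; drop them from I.
H, K, M share exactly the 3 values {2, 6, 7}; by pigeonhole those values go to them, so strike 2, 6, 7 from I, J, O.
I's domain is down to {3}, so I = 3. Remove 3 from O.
J has just one choice, so J = 9.
Determined: I=3, J=9. The other variables each still have more than one consistent value. That makes 2.

2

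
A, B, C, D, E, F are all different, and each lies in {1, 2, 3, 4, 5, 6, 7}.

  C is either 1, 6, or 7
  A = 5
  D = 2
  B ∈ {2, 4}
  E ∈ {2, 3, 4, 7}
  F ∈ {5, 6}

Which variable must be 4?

B

A must be 5 (only option left). Eliminate 5 elsewhere: F.
D has just one choice, so D = 2. Remove 2 from B, E.
So 4 goes to B.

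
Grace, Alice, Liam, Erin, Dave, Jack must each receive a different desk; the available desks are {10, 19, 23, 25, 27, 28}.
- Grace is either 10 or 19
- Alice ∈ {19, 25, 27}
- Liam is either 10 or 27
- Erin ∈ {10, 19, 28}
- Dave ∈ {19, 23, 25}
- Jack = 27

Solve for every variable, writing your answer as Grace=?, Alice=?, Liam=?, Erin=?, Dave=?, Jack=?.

Jack's domain is down to {27}, so Jack = 27. Remove 27 from Alice, Liam.
Liam's domain is down to {10}, so Liam = 10. Remove 10 from Grace, Erin.
Grace has just one choice, so Grace = 19. Strike 19 from Alice, Erin, Dave.
Alice's domain is down to {25}, so Alice = 25. Strike 25 from Dave.
Erin has just one choice, so Erin = 28.
Dave must be 23 (only option left).

Grace=19, Alice=25, Liam=10, Erin=28, Dave=23, Jack=27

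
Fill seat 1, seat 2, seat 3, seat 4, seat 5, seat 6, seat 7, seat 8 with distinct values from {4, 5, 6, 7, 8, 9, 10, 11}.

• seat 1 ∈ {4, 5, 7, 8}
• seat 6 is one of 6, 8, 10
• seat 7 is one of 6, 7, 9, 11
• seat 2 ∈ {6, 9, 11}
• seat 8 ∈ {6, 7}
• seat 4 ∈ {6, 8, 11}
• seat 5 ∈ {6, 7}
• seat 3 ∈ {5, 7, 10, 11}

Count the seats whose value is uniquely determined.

The 8 variables together cover exactly {4, 5, 6, 7, 8, 9, 10, 11} — 8 values for 8 variables — and 4 appears only in seat 1's list, so seat 1 = 4.
The 7 still-open variables together cover exactly {5, 6, 7, 8, 9, 10, 11} — 7 values for 7 variables — and 5 appears only in seat 3's list, so seat 3 = 5.
Among the 6 still-open variables, 10 fits only seat 6 (and all 6 values in {6, 7, 8, 9, 10, 11} must be used), so seat 6 = 10.
The 5 still-open variables together cover exactly {6, 7, 8, 9, 11} — 5 values for 5 variables — and 8 appears only in seat 4's list, so seat 4 = 8.
seat 5 and seat 8 share exactly the 2 values {6, 7}; by pigeonhole those values go to them, so strike 6, 7 from seat 2, seat 7.
Determined: seat 1=4, seat 3=5, seat 4=8, seat 6=10. The other seats each still have more than one consistent value. That makes 4.

4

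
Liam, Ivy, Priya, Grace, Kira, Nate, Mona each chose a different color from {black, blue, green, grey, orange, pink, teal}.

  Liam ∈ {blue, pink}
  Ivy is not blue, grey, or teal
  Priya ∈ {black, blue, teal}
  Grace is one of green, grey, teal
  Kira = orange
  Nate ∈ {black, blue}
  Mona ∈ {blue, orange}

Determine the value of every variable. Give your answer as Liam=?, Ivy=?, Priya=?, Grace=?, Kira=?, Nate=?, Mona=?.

Kira must be orange (only option left). Remove orange from Ivy, Mona.
Mona must be blue (only option left). So Liam, Priya, Nate can't be blue.
That leaves Liam = pink. Remove pink from Ivy.
Nate has just one choice, so Nate = black. Strike black from Ivy, Priya.
That leaves Ivy = green. Strike green from Grace.
That leaves Priya = teal. Eliminate teal elsewhere: Grace.
Grace's domain is down to {grey}, so Grace = grey.

Liam=pink, Ivy=green, Priya=teal, Grace=grey, Kira=orange, Nate=black, Mona=blue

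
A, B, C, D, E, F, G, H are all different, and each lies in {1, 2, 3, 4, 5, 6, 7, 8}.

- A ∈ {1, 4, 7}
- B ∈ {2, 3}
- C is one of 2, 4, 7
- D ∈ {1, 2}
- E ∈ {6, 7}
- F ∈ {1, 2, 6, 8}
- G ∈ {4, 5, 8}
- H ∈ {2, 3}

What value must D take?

1

The 8 variables together cover exactly {1, 2, 3, 4, 5, 6, 7, 8} — 8 values for 8 variables — and 5 appears only in G's list, so G = 5.
The 7 still-open variables together cover exactly {1, 2, 3, 4, 6, 7, 8} — 7 values for 7 variables — and 8 appears only in F's list, so F = 8.
The 6 still-open variables together cover exactly {1, 2, 3, 4, 6, 7} — 6 values for 6 variables — and 6 appears only in E's list, so E = 6.
B and H between them cover only {2, 3} — a naked pair. Remove those values from C, D.
So D = 1.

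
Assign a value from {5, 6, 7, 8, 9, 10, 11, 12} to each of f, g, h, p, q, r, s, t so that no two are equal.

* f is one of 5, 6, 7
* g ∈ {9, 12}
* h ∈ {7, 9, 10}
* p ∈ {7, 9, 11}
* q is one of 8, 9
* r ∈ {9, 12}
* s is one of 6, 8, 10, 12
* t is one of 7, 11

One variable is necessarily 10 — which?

h

The 8 variables draw from only 8 values {5, 6, 7, 8, 9, 10, 11, 12}, so each is used; only f can be 5, hence f = 5.
Among the 7 still-open variables, 6 fits only s (and all 7 values in {6, 7, 8, 9, 10, 11, 12} must be used), so s = 6.
The 6 still-open variables together cover exactly {7, 8, 9, 10, 11, 12} — 6 values for 6 variables — and 8 appears only in q's list, so q = 8.
The 5 still-open variables together cover exactly {7, 9, 10, 11, 12} — 5 values for 5 variables — and 10 appears only in h's list, so h = 10.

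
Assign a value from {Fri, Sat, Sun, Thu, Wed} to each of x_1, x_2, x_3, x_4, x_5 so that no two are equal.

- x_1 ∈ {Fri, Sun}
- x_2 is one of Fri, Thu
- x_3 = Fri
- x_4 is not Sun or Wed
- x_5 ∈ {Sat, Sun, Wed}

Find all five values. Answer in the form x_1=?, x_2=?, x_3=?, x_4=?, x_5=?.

x_3's domain is down to {Fri}, so x_3 = Fri. So x_1, x_2, x_4 can't be Fri.
x_1 has just one choice, so x_1 = Sun. Strike Sun from x_5.
x_2's domain is down to {Thu}, so x_2 = Thu. Eliminate Thu elsewhere: x_4.
x_4's domain is down to {Sat}, so x_4 = Sat. So x_5 can't be Sat.
That leaves x_5 = Wed.

x_1=Sun, x_2=Thu, x_3=Fri, x_4=Sat, x_5=Wed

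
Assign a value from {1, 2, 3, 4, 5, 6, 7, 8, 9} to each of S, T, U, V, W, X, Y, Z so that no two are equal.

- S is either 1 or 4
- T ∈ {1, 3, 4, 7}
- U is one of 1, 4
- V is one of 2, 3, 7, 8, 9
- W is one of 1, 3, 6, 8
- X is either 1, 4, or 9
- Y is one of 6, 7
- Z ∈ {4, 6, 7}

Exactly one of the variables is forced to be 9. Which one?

X

Among the 8 variables, 2 fits only V (and all 8 values in {1, 2, 3, 4, 6, 7, 8, 9} must be used), so V = 2.
Among the 7 still-open variables, 8 fits only W (and all 7 values in {1, 3, 4, 6, 7, 8, 9} must be used), so W = 8.
Among the 6 still-open variables, 3 fits only T (and all 6 values in {1, 3, 4, 6, 7, 9} must be used), so T = 3.
The 5 still-open variables together cover exactly {1, 4, 6, 7, 9} — 5 values for 5 variables — and 9 appears only in X's list, so X = 9.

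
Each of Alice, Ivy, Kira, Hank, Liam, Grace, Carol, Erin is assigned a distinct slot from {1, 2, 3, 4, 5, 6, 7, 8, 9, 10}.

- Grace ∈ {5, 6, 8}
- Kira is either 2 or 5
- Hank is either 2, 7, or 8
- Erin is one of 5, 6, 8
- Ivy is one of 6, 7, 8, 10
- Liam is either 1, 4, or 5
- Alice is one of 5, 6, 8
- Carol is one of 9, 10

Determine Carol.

9

Alice, Grace, Erin share exactly the 3 values {5, 6, 8}; by pigeonhole those values go to them, so strike 5, 6, 8 from Ivy, Kira, Hank, Liam.
Kira must be 2 (only option left). Eliminate 2 elsewhere: Hank.
That leaves Hank = 7. Strike 7 from Ivy.
Ivy's domain is down to {10}, so Ivy = 10. Strike 10 from Carol.
So Carol = 9.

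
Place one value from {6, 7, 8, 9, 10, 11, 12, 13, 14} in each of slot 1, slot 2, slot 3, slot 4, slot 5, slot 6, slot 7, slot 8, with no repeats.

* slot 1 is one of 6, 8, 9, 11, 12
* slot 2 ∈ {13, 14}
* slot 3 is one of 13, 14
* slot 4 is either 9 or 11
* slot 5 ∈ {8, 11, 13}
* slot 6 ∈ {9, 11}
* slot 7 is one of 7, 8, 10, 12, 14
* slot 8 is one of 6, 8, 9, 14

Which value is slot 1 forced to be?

The 2 variables slot 2 and slot 3 are confined to {13, 14}, which locks those values in; drop them from slot 5, slot 7, slot 8.
The 2 variables slot 4 and slot 6 are confined to {9, 11}, which locks those values in; drop them from slot 1, slot 5, slot 8.
That leaves slot 5 = 8. Strike 8 from slot 1, slot 7, slot 8.
slot 8 must be 6 (only option left). Remove 6 from slot 1.
So slot 1 = 12.

12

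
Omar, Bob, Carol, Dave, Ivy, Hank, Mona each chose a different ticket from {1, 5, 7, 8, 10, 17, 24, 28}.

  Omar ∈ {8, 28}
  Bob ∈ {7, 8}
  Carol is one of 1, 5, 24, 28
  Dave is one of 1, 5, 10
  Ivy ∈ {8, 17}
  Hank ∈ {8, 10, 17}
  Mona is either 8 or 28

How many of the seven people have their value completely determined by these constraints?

The 2 variables Omar and Mona are confined to {8, 28}, which locks those values in; drop them from Bob, Carol, Ivy, Hank.
Bob has just one choice, so Bob = 7.
Ivy has just one choice, so Ivy = 17. Remove 17 from Hank.
Hank has just one choice, so Hank = 10. Strike 10 from Dave.
Determined: Bob=7, Ivy=17, Hank=10. The other people each still have more than one consistent value. That makes 3.

3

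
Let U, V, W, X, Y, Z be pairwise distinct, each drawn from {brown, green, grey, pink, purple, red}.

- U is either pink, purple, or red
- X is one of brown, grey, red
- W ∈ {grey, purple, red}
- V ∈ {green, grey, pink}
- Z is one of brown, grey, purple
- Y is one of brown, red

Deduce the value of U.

The 6 variables draw from only 6 values {brown, green, grey, pink, purple, red}, so each is used; only V can be green, hence V = green.
The 5 still-open variables together cover exactly {brown, grey, pink, purple, red} — 5 values for 5 variables — and pink appears only in U's list, so U = pink.

pink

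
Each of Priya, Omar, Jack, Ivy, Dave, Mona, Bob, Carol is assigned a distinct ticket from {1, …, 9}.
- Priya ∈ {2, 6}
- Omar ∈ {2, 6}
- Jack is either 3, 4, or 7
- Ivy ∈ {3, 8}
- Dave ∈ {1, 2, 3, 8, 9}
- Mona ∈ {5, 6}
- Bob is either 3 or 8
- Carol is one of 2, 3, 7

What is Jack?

4

The 2 variables Priya and Omar are confined to {2, 6}, which locks those values in; drop them from Dave, Mona, Carol.
Mona has just one choice, so Mona = 5.
The 2 variables Ivy and Bob are confined to {3, 8}, which locks those values in; drop them from Jack, Dave, Carol.
That leaves Carol = 7. Strike 7 from Jack.
So Jack = 4.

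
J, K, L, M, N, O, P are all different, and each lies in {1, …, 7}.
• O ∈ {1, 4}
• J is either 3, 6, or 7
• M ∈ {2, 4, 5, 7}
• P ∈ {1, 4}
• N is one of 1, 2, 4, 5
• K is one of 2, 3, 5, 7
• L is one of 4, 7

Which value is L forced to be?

7

The 7 variables draw from only 7 values {1, 2, 3, 4, 5, 6, 7}, so each is used; only J can be 6, hence J = 6.
Among the 6 still-open variables, 3 fits only K (and all 6 values in {1, 2, 3, 4, 5, 7} must be used), so K = 3.
The 2 variables O and P are confined to {1, 4}, which locks those values in; drop them from L, M, N.
So L = 7.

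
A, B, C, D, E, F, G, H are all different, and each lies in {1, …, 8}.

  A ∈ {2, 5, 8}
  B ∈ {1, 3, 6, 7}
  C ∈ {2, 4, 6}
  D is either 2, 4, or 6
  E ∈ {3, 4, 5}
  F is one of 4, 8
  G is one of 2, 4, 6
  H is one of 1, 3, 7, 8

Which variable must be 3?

The 3 variables C, D, G are confined to {2, 4, 6}, which locks those values in; drop them from A, B, E, F.
F must be 8 (only option left). Remove 8 from A, H.
A must be 5 (only option left). Remove 5 from E.
So 3 goes to E.

E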